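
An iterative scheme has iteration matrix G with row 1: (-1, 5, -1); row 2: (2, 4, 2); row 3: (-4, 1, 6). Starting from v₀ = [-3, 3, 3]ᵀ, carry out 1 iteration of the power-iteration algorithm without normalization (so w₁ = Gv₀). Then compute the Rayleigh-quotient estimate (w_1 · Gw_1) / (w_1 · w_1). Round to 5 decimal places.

w1 = Gv₀ = ((-1)·(-3) + 5·3 + (-1)·3; 2·(-3) + 4·3 + 2·3; (-4)·(-3) + 1·3 + 6·3) = (15, 12, 33)
Gw1 = (12, 144, 150)
w1·Gw1 = 15·12 + 12·144 + 33·150 = 6858; w1·w1 = 15·15 + 12·12 + 33·33 = 1458
λ ≈ 6858/1458 = 4.70370

λ ≈ 4.70370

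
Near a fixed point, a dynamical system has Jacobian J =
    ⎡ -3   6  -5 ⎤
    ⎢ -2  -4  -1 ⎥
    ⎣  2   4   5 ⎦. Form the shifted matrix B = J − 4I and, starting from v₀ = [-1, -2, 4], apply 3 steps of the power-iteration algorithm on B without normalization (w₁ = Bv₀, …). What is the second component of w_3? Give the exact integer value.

-130

B = J − 4I has rows (-7, 6, -5); (-2, -8, -1); (2, 4, 1)
w1 = Bv₀ = ((-7)·(-1) + 6·(-2) + (-5)·4; (-2)·(-1) + (-8)·(-2) + (-1)·4; 2·(-1) + 4·(-2) + 1·4) = (-25, 14, -6)
w2 = Bw1 = ((-7)·(-25) + 6·14 + (-5)·(-6); (-2)·(-25) + (-8)·14 + (-1)·(-6); 2·(-25) + 4·14 + 1·(-6)) = (289, -56, 0)
w3 = Bw2 = (-2359, -130, 354)
Requested component of w3: -130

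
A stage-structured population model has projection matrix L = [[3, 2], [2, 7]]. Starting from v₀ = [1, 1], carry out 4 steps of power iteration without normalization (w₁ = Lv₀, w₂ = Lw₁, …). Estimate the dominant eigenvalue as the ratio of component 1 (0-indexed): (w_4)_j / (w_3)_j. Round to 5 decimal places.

7.84922

w1 = Lv₀ = (5, 9)
w2 = Lw1 = (33, 73)
w3 = Lw2 = (245, 577)
w4 = Lw3 = (1889, 4529)
Ratio at component: 4529 / 577 = 7.84922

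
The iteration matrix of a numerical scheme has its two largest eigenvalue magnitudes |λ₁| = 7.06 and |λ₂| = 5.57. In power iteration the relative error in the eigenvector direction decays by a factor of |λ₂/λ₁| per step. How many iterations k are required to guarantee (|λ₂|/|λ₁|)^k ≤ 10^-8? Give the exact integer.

|λ₂/λ₁| = 5.57/7.06 = 0.78895
Need k ≥ ln(10^-8) / ln(0.78895) = -18.4207 / -0.2370 ≈ 77.708
Smallest integer k satisfying the bound: 78

78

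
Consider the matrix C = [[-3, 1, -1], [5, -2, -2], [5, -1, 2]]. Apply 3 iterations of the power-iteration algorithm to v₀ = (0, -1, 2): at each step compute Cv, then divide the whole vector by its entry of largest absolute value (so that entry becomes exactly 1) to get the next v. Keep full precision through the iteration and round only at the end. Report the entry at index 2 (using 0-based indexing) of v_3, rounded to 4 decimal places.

0.4310

Cv0 = (-3.00000, -2.00000, 5.00000); divide by 5.00000 → v1 = (-0.60000, -0.40000, 1.00000)
Cv1 = (0.40000, -4.20000, -0.60000); divide by -4.20000 → v2 = (-0.09524, 1.00000, 0.14286)
Cv2 = (1.14286, -2.76190, -1.19048); divide by -2.76190 → v3 = (-0.41379, 1.00000, 0.43103)
Requested entry of v3: 25/58 = 0.4310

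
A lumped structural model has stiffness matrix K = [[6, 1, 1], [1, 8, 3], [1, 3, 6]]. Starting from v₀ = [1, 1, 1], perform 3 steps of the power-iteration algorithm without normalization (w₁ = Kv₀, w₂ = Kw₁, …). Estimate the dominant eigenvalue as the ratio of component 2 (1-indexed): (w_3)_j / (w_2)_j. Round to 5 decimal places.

10.85075

w1 = Kv₀ = (8, 12, 10)
w2 = Kw1 = (70, 134, 104)
w3 = Kw2 = (658, 1454, 1096)
Ratio at component: 1454 / 134 = 10.85075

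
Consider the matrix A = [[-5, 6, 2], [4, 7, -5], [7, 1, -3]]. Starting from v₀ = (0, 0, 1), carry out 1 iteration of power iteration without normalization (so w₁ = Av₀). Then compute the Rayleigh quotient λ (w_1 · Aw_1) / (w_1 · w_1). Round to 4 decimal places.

-2.2632

w1 = Av₀ = ((-5)·0 + 6·0 + 2·1; 4·0 + 7·0 + (-5)·1; 7·0 + 1·0 + (-3)·1) = (2, -5, -3)
Aw1 = (-46, -12, 18)
w1·Aw1 = 2·(-46) + (-5)·(-12) + (-3)·18 = -86; w1·w1 = 2·2 + (-5)·(-5) + (-3)·(-3) = 38
λ ≈ -86/38 = -2.2632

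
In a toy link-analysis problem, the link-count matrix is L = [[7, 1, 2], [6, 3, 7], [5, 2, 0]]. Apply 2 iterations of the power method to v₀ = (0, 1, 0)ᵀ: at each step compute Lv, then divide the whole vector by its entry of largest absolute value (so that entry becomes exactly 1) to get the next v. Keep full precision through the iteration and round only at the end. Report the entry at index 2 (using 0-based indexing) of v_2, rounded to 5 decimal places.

0.37931

Lv0 = (1.000000, 3.000000, 2.000000); divide by 3.000000 → v1 = (0.333333, 1.000000, 0.666667)
Lv1 = (4.666667, 9.666667, 3.666667); divide by 9.666667 → v2 = (0.482759, 1.000000, 0.379310)
Requested entry of v2: 11/29 = 0.37931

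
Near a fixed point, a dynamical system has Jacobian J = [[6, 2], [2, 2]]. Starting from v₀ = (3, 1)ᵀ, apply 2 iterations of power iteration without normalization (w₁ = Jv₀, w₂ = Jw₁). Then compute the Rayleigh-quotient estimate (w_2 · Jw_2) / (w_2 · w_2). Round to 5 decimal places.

w1 = Jv₀ = (20, 8)
w2 = Jw1 = (136, 56)
Jw2 = (928, 384)
w2·Jw2 = 136·928 + 56·384 = 147712; w2·w2 = 136·136 + 56·56 = 21632
λ ≈ 147712/21632 = 6.82840

λ ≈ 6.82840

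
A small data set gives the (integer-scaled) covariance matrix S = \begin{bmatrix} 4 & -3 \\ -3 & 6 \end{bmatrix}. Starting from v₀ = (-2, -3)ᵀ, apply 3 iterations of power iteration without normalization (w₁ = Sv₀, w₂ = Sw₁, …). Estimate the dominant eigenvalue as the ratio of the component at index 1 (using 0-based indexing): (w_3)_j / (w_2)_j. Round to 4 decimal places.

7.6000

w1 = Sv₀ = (1, -12)
w2 = Sw1 = (40, -75)
w3 = Sw2 = (385, -570)
Ratio at component: -570 / -75 = 7.6000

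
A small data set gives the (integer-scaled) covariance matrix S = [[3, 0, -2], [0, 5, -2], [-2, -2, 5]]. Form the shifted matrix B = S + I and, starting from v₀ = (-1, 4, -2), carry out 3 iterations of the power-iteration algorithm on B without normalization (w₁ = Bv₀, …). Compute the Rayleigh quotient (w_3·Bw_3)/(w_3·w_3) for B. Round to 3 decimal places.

B = S + I has rows (4, 0, -2); (0, 6, -2); (-2, -2, 6)
w1 = Bv₀ = (0, 28, -18)
w2 = Bw1 = (36, 204, -164)
w3 = Bw2 = (472, 1552, -1464)
Bw3 = (4816, 12240, -12832)
w3·Bw3 = 40055680; w3·w3 = 4774784; μ ≈ 40055680/4774784 = 8.389

μ ≈ 8.389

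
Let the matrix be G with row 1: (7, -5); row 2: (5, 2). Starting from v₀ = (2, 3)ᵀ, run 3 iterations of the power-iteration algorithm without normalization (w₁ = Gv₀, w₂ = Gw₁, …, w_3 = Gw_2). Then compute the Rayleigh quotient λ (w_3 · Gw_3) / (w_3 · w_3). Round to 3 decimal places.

w1 = Gv₀ = (-1, 16)
w2 = Gw1 = (-87, 27)
w3 = Gw2 = (-744, -381)
Gw3 = (-3303, -4482)
w3·Gw3 = (-744)·(-3303) + (-381)·(-4482) = 4165074; w3·w3 = (-744)·(-744) + (-381)·(-381) = 698697
λ ≈ 4165074/698697 = 5.961

λ ≈ 5.961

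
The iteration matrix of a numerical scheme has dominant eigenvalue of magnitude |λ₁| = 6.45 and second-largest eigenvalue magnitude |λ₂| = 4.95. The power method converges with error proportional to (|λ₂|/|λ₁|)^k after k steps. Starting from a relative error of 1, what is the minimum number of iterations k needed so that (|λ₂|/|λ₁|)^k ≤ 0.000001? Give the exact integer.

53

|λ₂/λ₁| = 4.95/6.45 = 0.76744
Need k ≥ ln(0.000001) / ln(0.76744) = -13.8155 / -0.2647 ≈ 52.195
Smallest integer k satisfying the bound: 53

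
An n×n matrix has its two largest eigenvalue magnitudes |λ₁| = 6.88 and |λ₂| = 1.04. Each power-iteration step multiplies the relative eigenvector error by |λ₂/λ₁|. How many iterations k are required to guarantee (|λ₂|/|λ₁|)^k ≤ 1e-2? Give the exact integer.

3

|λ₂/λ₁| = 1.04/6.88 = 0.15116
Need k ≥ ln(1e-2) / ln(0.15116) = -4.6052 / -1.8894 ≈ 2.437
Smallest integer k satisfying the bound: 3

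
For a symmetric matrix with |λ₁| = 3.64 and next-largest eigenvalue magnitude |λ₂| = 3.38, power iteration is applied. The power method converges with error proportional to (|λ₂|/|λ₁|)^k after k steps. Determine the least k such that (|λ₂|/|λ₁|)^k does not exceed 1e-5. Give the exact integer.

156

|λ₂/λ₁| = 3.38/3.64 = 0.92857
Need k ≥ ln(1e-5) / ln(0.92857) = -11.5129 / -0.0741 ≈ 155.353
Smallest integer k satisfying the bound: 156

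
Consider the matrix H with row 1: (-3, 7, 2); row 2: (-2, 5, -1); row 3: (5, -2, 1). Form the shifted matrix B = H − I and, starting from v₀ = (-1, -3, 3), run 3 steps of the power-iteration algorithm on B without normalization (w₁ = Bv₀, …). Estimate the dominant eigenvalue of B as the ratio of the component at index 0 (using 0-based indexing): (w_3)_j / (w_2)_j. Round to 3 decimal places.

2.111

B = H − I has rows (-4, 7, 2); (-2, 4, -1); (5, -2, 0)
w1 = Bv₀ = ((-4)·(-1) + 7·(-3) + 2·3; (-2)·(-1) + 4·(-3) + (-1)·3; 5·(-1) + (-2)·(-3) + 0·3) = (-11, -13, 1)
w2 = Bw1 = ((-4)·(-11) + 7·(-13) + 2·1; (-2)·(-11) + 4·(-13) + (-1)·1; 5·(-11) + (-2)·(-13) + 0·1) = (-45, -31, -29)
w3 = Bw2 = (-95, -5, -163)
Ratio: -95/-45 = 2.111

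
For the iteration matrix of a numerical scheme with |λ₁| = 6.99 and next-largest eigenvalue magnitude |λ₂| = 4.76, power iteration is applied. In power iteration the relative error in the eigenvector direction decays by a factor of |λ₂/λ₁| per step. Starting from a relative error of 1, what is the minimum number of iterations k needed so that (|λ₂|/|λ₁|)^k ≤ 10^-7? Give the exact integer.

|λ₂/λ₁| = 4.76/6.99 = 0.68097
Need k ≥ ln(10^-7) / ln(0.68097) = -16.1181 / -0.3842 ≈ 41.949
Smallest integer k satisfying the bound: 42

42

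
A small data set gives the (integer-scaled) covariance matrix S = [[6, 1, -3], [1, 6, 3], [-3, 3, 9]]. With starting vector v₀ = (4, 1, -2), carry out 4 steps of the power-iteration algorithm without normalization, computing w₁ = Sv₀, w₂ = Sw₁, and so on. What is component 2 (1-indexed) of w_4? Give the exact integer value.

w1 = Sv₀ = (31, 4, -27)
w2 = Sw1 = (271, -26, -324)
w3 = Sw2 = (2572, -857, -3807)
w4 = Sw3 = (25996, -13991, -44550)
The requested component of w4 is -13991.

-13991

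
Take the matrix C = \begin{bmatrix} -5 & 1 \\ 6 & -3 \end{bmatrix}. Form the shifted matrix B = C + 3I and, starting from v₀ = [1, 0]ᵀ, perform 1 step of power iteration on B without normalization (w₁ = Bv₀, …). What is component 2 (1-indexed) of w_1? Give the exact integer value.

B = C + 3I has rows (-2, 1); (6, 0)
w1 = Bv₀ = (-2, 6)
Requested component of w1: 6

6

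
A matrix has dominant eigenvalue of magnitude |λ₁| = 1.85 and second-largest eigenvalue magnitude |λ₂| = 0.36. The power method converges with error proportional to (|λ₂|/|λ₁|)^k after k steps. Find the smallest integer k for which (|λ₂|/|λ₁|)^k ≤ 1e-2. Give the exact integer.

|λ₂/λ₁| = 0.36/1.85 = 0.19459
Need k ≥ ln(1e-2) / ln(0.19459) = -4.6052 / -1.6368 ≈ 2.813
Smallest integer k satisfying the bound: 3

3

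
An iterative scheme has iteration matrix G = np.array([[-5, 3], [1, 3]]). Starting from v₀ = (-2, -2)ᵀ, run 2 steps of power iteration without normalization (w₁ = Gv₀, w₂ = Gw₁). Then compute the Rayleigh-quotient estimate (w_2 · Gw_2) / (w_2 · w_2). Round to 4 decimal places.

w1 = Gv₀ = (4, -8)
w2 = Gw1 = (-44, -20)
Gw2 = (160, -104)
w2·Gw2 = (-44)·160 + (-20)·(-104) = -4960; w2·w2 = (-44)·(-44) + (-20)·(-20) = 2336
λ ≈ -4960/2336 = -2.1233

-2.1233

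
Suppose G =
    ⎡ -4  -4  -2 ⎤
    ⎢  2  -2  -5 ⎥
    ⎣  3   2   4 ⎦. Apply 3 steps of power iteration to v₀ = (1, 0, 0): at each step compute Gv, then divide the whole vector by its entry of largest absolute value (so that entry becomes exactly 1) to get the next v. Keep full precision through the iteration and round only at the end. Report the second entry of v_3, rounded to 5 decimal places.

0.41304

Gv0 = (-4.000000, 2.000000, 3.000000); divide by -4.000000 → v1 = (1.000000, -0.500000, -0.750000)
Gv1 = (-0.500000, 6.750000, -1.000000); divide by 6.750000 → v2 = (-0.074074, 1.000000, -0.148148)
Gv2 = (-3.407407, -1.407407, 1.185185); divide by -3.407407 → v3 = (1.000000, 0.413043, -0.347826)
Requested entry of v3: 38/92 = 0.41304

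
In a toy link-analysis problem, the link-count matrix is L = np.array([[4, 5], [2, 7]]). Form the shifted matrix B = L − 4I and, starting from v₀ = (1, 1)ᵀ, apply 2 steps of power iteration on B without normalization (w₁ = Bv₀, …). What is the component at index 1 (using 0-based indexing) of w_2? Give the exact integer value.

B = L − 4I has rows (0, 5); (2, 3)
w1 = Bv₀ = (0·1 + 5·1; 2·1 + 3·1) = (5, 5)
w2 = Bw1 = (0·5 + 5·5; 2·5 + 3·5) = (25, 25)
Requested component of w2: 25

25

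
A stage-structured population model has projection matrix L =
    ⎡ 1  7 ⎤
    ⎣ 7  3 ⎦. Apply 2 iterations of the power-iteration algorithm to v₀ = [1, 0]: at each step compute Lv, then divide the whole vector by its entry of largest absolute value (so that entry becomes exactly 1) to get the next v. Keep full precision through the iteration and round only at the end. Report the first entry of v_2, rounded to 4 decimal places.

1.0000

Lv0 = (1.00000, 7.00000); divide by 7.00000 → v1 = (0.14286, 1.00000)
Lv1 = (7.14286, 4.00000); divide by 7.14286 → v2 = (1.00000, 0.56000)
Requested entry of v2: 50/50 = 1.0000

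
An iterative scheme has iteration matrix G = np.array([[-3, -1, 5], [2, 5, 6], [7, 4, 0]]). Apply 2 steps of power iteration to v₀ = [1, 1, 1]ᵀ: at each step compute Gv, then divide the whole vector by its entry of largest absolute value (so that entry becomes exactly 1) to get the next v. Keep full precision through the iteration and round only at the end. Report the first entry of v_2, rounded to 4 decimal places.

0.2932

Gv0 = (1.00000, 13.00000, 11.00000); divide by 13.00000 → v1 = (0.07692, 1.00000, 0.84615)
Gv1 = (3.00000, 10.23077, 4.53846); divide by 10.23077 → v2 = (0.29323, 1.00000, 0.44361)
Requested entry of v2: 39/133 = 0.2932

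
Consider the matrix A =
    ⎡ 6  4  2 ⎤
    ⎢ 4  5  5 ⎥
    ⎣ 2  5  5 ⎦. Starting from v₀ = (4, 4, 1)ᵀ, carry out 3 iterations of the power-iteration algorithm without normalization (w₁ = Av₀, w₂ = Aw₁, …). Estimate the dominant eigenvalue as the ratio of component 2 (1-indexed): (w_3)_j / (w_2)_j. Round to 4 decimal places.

w1 = Av₀ = (42, 41, 33)
w2 = Aw1 = (482, 538, 454)
w3 = Aw2 = (5952, 6888, 5924)
Ratio at component: 6888 / 538 = 12.8030

12.8030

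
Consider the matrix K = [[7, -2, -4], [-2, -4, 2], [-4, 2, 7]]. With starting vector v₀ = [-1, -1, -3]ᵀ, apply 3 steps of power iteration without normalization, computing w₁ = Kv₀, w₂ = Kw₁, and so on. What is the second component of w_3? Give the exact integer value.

w1 = Kv₀ = (7·(-1) + (-2)·(-1) + (-4)·(-3); (-2)·(-1) + (-4)·(-1) + 2·(-3); (-4)·(-1) + 2·(-1) + 7·(-3)) = (7, 0, -19)
w2 = Kw1 = (7·7 + (-2)·0 + (-4)·(-19); (-2)·7 + (-4)·0 + 2·(-19); (-4)·7 + 2·0 + 7·(-19)) = (125, -52, -161)
w3 = Kw2 = (1623, -364, -1731)
The requested component of w3 is -364.

-364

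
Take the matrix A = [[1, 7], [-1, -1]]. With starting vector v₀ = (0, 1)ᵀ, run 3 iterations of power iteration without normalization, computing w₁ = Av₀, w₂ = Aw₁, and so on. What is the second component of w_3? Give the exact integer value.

6

w1 = Av₀ = (1·0 + 7·1; (-1)·0 + (-1)·1) = (7, -1)
w2 = Aw1 = (1·7 + 7·(-1); (-1)·7 + (-1)·(-1)) = (0, -6)
w3 = Aw2 = (-42, 6)
The requested component of w3 is 6.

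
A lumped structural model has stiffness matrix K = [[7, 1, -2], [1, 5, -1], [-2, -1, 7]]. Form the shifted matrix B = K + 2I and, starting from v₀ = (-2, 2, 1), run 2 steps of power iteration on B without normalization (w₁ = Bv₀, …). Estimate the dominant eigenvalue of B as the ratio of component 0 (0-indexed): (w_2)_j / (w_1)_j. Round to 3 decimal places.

μ ≈ 9.611

B = K + 2I has rows (9, 1, -2); (1, 7, -1); (-2, -1, 9)
w1 = Bv₀ = (-18, 11, 11)
w2 = Bw1 = (-173, 48, 124)
Ratio: -173/-18 = 9.611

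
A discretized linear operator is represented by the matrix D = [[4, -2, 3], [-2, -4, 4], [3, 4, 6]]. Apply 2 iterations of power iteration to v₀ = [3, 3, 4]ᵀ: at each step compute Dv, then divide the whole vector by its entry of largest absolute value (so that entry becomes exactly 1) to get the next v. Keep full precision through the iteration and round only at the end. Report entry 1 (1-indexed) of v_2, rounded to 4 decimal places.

Dv0 = (18.00000, -2.00000, 45.00000); divide by 45.00000 → v1 = (0.40000, -0.04444, 1.00000)
Dv1 = (4.68889, 3.37778, 7.02222); divide by 7.02222 → v2 = (0.66772, 0.48101, 1.00000)
Requested entry of v2: 211/316 = 0.6677

0.6677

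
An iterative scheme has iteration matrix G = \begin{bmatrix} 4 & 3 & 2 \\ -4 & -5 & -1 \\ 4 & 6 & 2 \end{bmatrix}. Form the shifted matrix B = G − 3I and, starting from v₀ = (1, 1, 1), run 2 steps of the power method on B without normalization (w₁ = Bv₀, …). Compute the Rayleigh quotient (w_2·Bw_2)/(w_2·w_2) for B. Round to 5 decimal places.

-6.46475

B = G − 3I has rows (1, 3, 2); (-4, -8, -1); (4, 6, -1)
w1 = Bv₀ = (1·1 + 3·1 + 2·1; (-4)·1 + (-8)·1 + (-1)·1; 4·1 + 6·1 + (-1)·1) = (6, -13, 9)
w2 = Bw1 = (1·6 + 3·(-13) + 2·9; (-4)·6 + (-8)·(-13) + (-1)·9; 4·6 + 6·(-13) + (-1)·9) = (-15, 71, -63)
Bw2 = (72, -445, 429)
w2·Bw2 = -59702; w2·w2 = 9235; μ ≈ -59702/9235 = -6.46475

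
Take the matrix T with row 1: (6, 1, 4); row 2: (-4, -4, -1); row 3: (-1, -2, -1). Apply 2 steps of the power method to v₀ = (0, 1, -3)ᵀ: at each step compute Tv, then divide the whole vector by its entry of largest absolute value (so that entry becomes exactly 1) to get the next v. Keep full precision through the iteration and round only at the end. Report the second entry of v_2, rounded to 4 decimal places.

-0.7460

Tv0 = (-11.00000, -1.00000, 1.00000); divide by -11.00000 → v1 = (1.00000, 0.09091, -0.09091)
Tv1 = (5.72727, -4.27273, -1.09091); divide by 5.72727 → v2 = (1.00000, -0.74603, -0.19048)
Requested entry of v2: 47/-63 = -0.7460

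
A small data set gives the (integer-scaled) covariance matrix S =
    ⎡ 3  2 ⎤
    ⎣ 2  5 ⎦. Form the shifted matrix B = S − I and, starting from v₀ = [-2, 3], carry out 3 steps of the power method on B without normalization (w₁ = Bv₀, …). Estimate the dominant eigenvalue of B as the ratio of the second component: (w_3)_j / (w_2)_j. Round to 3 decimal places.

5.111

B = S − I has rows (2, 2); (2, 4)
w1 = Bv₀ = (2·(-2) + 2·3; 2·(-2) + 4·3) = (2, 8)
w2 = Bw1 = (2·2 + 2·8; 2·2 + 4·8) = (20, 36)
w3 = Bw2 = (112, 184)
Ratio: 184/36 = 5.111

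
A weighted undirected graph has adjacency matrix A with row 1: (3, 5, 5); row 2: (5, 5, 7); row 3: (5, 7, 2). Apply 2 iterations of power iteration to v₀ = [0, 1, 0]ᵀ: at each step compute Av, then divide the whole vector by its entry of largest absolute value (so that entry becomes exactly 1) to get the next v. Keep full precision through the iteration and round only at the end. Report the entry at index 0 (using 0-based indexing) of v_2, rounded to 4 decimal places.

0.7576

Av0 = (5.00000, 5.00000, 7.00000); divide by 7.00000 → v1 = (0.71429, 0.71429, 1.00000)
Av1 = (10.71429, 14.14286, 10.57143); divide by 14.14286 → v2 = (0.75758, 1.00000, 0.74747)
Requested entry of v2: 75/99 = 0.7576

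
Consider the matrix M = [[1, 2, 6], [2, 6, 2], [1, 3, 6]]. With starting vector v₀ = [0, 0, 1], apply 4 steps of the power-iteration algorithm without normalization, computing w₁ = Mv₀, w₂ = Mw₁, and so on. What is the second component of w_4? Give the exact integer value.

4120

w1 = Mv₀ = (1·0 + 2·0 + 6·1; 2·0 + 6·0 + 2·1; 1·0 + 3·0 + 6·1) = (6, 2, 6)
w2 = Mw1 = (1·6 + 2·2 + 6·6; 2·6 + 6·2 + 2·6; 1·6 + 3·2 + 6·6) = (46, 36, 48)
w3 = Mw2 = (406, 404, 442)
w4 = Mw3 = (3866, 4120, 4270)
The requested component of w4 is 4120.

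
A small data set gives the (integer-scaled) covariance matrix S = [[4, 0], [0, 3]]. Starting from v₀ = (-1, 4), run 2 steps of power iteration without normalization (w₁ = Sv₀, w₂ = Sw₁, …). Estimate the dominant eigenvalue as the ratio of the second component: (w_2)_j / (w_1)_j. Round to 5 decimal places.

3.00000

w1 = Sv₀ = (4·(-1) + 0·4; 0·(-1) + 3·4) = (-4, 12)
w2 = Sw1 = (4·(-4) + 0·12; 0·(-4) + 3·12) = (-16, 36)
Ratio at component: 36 / 12 = 3.00000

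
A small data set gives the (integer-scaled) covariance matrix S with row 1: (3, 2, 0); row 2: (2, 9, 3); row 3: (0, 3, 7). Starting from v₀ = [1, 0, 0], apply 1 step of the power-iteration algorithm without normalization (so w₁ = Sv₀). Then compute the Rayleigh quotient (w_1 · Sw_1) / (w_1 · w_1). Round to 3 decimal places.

w1 = Sv₀ = (3, 2, 0)
Sw1 = (13, 24, 6)
w1·Sw1 = 3·13 + 2·24 + 0·6 = 87; w1·w1 = 3·3 + 2·2 + 0·0 = 13
λ ≈ 87/13 = 6.692

λ ≈ 6.692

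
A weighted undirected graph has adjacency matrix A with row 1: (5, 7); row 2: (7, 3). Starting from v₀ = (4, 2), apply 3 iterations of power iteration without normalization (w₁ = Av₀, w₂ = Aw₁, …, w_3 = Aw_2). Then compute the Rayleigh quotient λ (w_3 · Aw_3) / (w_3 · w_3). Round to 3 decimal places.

w1 = Av₀ = (5·4 + 7·2; 7·4 + 3·2) = (34, 34)
w2 = Aw1 = (5·34 + 7·34; 7·34 + 3·34) = (408, 340)
w3 = Aw2 = (4420, 3876)
Aw3 = (49232, 42568)
w3·Aw3 = 4420·49232 + 3876·42568 = 382599008; w3·w3 = 4420·4420 + 3876·3876 = 34559776
λ ≈ 382599008/34559776 = 11.071

11.071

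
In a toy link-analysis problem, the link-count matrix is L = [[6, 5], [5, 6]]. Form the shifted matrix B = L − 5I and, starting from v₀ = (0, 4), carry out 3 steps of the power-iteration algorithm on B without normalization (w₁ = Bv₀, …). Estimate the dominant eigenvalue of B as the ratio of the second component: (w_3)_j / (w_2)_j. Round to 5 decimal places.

B = L − 5I has rows (1, 5); (5, 1)
w1 = Bv₀ = (1·0 + 5·4; 5·0 + 1·4) = (20, 4)
w2 = Bw1 = (1·20 + 5·4; 5·20 + 1·4) = (40, 104)
w3 = Bw2 = (560, 304)
Ratio: 304/104 = 2.92308

2.92308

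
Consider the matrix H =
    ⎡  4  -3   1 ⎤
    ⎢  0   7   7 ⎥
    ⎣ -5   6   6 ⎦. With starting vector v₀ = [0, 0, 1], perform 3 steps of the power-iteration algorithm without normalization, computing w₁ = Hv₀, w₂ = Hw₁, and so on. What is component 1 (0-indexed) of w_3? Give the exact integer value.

w1 = Hv₀ = (4·0 + (-3)·0 + 1·1; 0·0 + 7·0 + 7·1; (-5)·0 + 6·0 + 6·1) = (1, 7, 6)
w2 = Hw1 = (4·1 + (-3)·7 + 1·6; 0·1 + 7·7 + 7·6; (-5)·1 + 6·7 + 6·6) = (-11, 91, 73)
w3 = Hw2 = (-244, 1148, 1039)
The requested component of w3 is 1148.

1148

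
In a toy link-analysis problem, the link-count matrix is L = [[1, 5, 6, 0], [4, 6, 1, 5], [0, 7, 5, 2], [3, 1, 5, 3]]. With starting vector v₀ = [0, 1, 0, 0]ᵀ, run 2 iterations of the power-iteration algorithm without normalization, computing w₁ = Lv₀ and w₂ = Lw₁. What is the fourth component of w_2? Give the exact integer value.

59

w1 = Lv₀ = (1·0 + 5·1 + 6·0 + 0·0; 4·0 + 6·1 + 1·0 + 5·0; 0·0 + 7·1 + 5·0 + 2·0; 3·0 + 1·1 + 5·0 + 3·0) = (5, 6, 7, 1)
w2 = Lw1 = (1·5 + 5·6 + 6·7 + 0·1; 4·5 + 6·6 + 1·7 + 5·1; 0·5 + 7·6 + 5·7 + 2·1; 3·5 + 1·6 + 5·7 + 3·1) = (77, 68, 79, 59)
The requested component of w2 is 59.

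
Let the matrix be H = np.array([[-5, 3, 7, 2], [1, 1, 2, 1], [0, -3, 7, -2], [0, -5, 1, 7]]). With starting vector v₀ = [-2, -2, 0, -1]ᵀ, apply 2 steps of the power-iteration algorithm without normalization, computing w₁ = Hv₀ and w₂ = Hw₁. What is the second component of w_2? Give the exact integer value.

w1 = Hv₀ = (2, -5, 8, 3)
w2 = Hw1 = (37, 16, 65, 54)
The requested component of w2 is 16.

16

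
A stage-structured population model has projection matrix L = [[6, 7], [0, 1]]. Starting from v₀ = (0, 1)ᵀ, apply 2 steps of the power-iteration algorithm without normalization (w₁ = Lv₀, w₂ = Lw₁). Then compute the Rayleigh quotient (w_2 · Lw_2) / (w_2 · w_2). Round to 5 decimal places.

λ ≈ 6.14072

w1 = Lv₀ = (6·0 + 7·1; 0·0 + 1·1) = (7, 1)
w2 = Lw1 = (6·7 + 7·1; 0·7 + 1·1) = (49, 1)
Lw2 = (301, 1)
w2·Lw2 = 49·301 + 1·1 = 14750; w2·w2 = 49·49 + 1·1 = 2402
λ ≈ 14750/2402 = 6.14072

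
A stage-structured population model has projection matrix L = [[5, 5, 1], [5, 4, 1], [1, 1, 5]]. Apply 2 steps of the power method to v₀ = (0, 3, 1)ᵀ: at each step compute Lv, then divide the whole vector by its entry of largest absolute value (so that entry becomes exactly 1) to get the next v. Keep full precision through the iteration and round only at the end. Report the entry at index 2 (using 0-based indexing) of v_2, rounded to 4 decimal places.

0.4510

Lv0 = (16.00000, 13.00000, 8.00000); divide by 16.00000 → v1 = (1.00000, 0.81250, 0.50000)
Lv1 = (9.56250, 8.75000, 4.31250); divide by 9.56250 → v2 = (1.00000, 0.91503, 0.45098)
Requested entry of v2: 69/153 = 0.4510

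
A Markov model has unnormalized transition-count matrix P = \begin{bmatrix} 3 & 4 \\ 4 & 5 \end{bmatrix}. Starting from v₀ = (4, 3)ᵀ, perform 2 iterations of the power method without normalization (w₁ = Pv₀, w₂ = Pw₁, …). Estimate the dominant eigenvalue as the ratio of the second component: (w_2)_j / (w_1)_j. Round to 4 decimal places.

8.0968

w1 = Pv₀ = (3·4 + 4·3; 4·4 + 5·3) = (24, 31)
w2 = Pw1 = (3·24 + 4·31; 4·24 + 5·31) = (196, 251)
Ratio at component: 251 / 31 = 8.0968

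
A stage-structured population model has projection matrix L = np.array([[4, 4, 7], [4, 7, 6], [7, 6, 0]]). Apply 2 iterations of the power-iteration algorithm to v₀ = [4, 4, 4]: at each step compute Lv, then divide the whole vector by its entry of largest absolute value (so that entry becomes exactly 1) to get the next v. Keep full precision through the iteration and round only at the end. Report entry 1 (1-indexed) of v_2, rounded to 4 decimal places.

Lv0 = (60.00000, 68.00000, 52.00000); divide by 68.00000 → v1 = (0.88235, 1.00000, 0.76471)
Lv1 = (12.88235, 15.11765, 12.17647); divide by 15.11765 → v2 = (0.85214, 1.00000, 0.80545)
Requested entry of v2: 876/1028 = 0.8521

0.8521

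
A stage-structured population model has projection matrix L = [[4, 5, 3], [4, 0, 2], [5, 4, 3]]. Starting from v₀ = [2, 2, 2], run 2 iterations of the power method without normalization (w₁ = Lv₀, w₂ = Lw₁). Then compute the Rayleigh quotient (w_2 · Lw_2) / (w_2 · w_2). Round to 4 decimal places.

w1 = Lv₀ = (24, 12, 24)
w2 = Lw1 = (228, 144, 240)
Lw2 = (2352, 1392, 2436)
w2·Lw2 = 228·2352 + 144·1392 + 240·2436 = 1321344; w2·w2 = 228·228 + 144·144 + 240·240 = 130320
λ ≈ 1321344/130320 = 10.1392

10.1392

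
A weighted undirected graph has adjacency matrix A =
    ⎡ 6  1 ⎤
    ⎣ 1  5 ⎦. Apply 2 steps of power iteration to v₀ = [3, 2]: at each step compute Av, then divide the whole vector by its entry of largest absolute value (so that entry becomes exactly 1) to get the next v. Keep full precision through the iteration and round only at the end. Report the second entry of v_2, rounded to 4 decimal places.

Av0 = (20.00000, 13.00000); divide by 20.00000 → v1 = (1.00000, 0.65000)
Av1 = (6.65000, 4.25000); divide by 6.65000 → v2 = (1.00000, 0.63910)
Requested entry of v2: 85/133 = 0.6391

0.6391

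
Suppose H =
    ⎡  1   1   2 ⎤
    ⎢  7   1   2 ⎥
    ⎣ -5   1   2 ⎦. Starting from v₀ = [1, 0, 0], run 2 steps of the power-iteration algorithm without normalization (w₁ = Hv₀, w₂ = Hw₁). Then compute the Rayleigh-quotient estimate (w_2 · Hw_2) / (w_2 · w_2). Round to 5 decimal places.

w1 = Hv₀ = (1, 7, -5)
w2 = Hw1 = (-2, 4, -8)
Hw2 = (-14, -26, -2)
w2·Hw2 = (-2)·(-14) + 4·(-26) + (-8)·(-2) = -60; w2·w2 = (-2)·(-2) + 4·4 + (-8)·(-8) = 84
λ ≈ -60/84 = -0.71429

λ ≈ -0.71429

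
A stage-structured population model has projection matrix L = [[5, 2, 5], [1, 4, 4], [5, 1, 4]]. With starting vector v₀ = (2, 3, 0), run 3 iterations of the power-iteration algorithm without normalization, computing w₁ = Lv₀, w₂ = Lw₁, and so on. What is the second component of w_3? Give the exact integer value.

1253

w1 = Lv₀ = (16, 14, 13)
w2 = Lw1 = (173, 124, 146)
w3 = Lw2 = (1843, 1253, 1573)
The requested component of w3 is 1253.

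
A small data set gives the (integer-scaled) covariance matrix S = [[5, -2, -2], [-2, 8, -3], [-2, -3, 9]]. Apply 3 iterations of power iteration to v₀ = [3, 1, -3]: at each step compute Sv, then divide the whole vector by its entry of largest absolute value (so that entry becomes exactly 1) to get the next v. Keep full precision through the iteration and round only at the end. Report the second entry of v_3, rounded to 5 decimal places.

Sv0 = (19.000000, 11.000000, -36.000000); divide by -36.000000 → v1 = (-0.527778, -0.305556, 1.000000)
Sv1 = (-4.027778, -4.388889, 10.972222); divide by 10.972222 → v2 = (-0.367089, -0.400000, 1.000000)
Sv2 = (-3.035443, -5.465823, 10.934177); divide by 10.934177 → v3 = (-0.277611, -0.499884, 1.000000)
Requested entry of v3: 2159/-4319 = -0.49988

-0.49988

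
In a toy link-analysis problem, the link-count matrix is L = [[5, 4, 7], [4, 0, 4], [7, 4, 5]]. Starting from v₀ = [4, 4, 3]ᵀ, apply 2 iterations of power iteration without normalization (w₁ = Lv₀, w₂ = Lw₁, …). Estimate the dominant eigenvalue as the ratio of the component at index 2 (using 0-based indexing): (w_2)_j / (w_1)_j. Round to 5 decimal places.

13.66102

w1 = Lv₀ = (57, 28, 59)
w2 = Lw1 = (810, 464, 806)
Ratio at component: 806 / 59 = 13.66102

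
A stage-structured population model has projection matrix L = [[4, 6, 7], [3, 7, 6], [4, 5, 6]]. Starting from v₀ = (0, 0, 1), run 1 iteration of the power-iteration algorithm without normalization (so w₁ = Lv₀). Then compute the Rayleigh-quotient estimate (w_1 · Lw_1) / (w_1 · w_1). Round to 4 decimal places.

w1 = Lv₀ = (7, 6, 6)
Lw1 = (106, 99, 94)
w1·Lw1 = 7·106 + 6·99 + 6·94 = 1900; w1·w1 = 7·7 + 6·6 + 6·6 = 121
λ ≈ 1900/121 = 15.7025

15.7025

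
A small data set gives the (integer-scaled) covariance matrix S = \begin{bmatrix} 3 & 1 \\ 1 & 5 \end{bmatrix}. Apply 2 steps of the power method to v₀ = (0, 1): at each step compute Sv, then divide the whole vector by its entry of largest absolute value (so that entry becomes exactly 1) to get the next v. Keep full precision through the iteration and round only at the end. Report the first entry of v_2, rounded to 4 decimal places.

Sv0 = (1.00000, 5.00000); divide by 5.00000 → v1 = (0.20000, 1.00000)
Sv1 = (1.60000, 5.20000); divide by 5.20000 → v2 = (0.30769, 1.00000)
Requested entry of v2: 8/26 = 0.3077

0.3077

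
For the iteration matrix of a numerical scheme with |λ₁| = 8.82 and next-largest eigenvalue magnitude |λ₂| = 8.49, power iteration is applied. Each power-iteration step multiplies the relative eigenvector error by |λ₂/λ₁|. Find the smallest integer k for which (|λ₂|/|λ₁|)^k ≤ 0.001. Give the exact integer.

182

|λ₂/λ₁| = 8.49/8.82 = 0.96259
Need k ≥ ln(0.001) / ln(0.96259) = -6.9078 / -0.0381 ≈ 181.150
Smallest integer k satisfying the bound: 182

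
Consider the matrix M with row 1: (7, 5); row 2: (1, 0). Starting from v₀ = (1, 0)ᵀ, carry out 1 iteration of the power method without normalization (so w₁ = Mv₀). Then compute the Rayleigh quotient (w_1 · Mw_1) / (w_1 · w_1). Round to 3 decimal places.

w1 = Mv₀ = (7·1 + 5·0; 1·1 + 0·0) = (7, 1)
Mw1 = (54, 7)
w1·Mw1 = 7·54 + 1·7 = 385; w1·w1 = 7·7 + 1·1 = 50
λ ≈ 385/50 = 7.700

7.700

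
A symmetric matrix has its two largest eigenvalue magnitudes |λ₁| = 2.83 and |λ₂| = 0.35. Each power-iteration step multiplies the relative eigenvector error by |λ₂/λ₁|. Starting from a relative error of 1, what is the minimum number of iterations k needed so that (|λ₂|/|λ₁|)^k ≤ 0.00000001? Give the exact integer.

9

|λ₂/λ₁| = 0.35/2.83 = 0.12367
Need k ≥ ln(0.00000001) / ln(0.12367) = -18.4207 / -2.0901 ≈ 8.813
Smallest integer k satisfying the bound: 9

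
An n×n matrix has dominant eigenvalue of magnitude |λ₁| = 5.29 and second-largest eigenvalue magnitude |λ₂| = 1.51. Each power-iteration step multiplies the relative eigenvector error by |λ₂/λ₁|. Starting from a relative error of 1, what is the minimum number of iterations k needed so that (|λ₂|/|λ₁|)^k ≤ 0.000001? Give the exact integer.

|λ₂/λ₁| = 1.51/5.29 = 0.28544
Need k ≥ ln(0.000001) / ln(0.28544) = -13.8155 / -1.2537 ≈ 11.020
Smallest integer k satisfying the bound: 12

12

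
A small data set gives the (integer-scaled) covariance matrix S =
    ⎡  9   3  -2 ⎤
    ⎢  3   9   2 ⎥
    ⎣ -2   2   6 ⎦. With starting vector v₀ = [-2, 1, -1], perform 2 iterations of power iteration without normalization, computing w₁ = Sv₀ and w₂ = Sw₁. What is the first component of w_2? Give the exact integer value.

w1 = Sv₀ = (-13, 1, 0)
w2 = Sw1 = (-114, -30, 28)
The requested component of w2 is -114.

-114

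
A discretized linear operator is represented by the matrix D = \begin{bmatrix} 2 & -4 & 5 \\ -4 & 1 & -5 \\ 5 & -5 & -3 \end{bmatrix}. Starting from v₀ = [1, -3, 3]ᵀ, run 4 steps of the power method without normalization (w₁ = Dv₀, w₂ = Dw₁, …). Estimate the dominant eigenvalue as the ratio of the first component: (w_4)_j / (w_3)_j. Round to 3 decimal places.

w1 = Dv₀ = (29, -22, 11)
w2 = Dw1 = (201, -193, 222)
w3 = Dw2 = (2284, -2107, 1304)
w4 = Dw3 = (19516, -17763, 18043)
Ratio at component: 19516 / 2284 = 8.545

λ ≈ 8.545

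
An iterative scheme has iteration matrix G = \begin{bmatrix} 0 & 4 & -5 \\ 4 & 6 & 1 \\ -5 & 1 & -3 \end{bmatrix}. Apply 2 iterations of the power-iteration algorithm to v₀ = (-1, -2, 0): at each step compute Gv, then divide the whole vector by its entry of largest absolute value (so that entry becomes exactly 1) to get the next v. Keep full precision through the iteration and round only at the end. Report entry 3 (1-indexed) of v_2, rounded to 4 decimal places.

-0.1200

Gv0 = (-8.00000, -16.00000, 3.00000); divide by -16.00000 → v1 = (0.50000, 1.00000, -0.18750)
Gv1 = (4.93750, 7.81250, -0.93750); divide by 7.81250 → v2 = (0.63200, 1.00000, -0.12000)
Requested entry of v2: 15/-125 = -0.1200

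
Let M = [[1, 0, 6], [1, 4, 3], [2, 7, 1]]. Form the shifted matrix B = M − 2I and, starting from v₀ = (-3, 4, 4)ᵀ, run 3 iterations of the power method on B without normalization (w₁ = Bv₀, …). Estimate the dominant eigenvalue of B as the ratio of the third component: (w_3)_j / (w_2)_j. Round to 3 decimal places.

μ ≈ 5.239

B = M − 2I has rows (-1, 0, 6); (1, 2, 3); (2, 7, -1)
w1 = Bv₀ = (27, 17, 18)
w2 = Bw1 = (81, 115, 155)
w3 = Bw2 = (849, 776, 812)
Ratio: 812/155 = 5.239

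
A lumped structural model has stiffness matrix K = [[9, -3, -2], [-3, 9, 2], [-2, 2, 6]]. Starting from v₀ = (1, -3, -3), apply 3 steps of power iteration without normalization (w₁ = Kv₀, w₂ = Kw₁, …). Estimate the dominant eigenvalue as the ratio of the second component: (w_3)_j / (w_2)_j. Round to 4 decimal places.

12.7500

w1 = Kv₀ = (24, -36, -26)
w2 = Kw1 = (376, -448, -276)
w3 = Kw2 = (5280, -5712, -3304)
Ratio at component: -5712 / -448 = 12.7500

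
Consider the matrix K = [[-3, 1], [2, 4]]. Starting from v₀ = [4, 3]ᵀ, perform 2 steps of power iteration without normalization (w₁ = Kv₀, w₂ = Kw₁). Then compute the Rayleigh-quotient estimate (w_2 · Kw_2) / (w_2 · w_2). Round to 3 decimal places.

w1 = Kv₀ = ((-3)·4 + 1·3; 2·4 + 4·3) = (-9, 20)
w2 = Kw1 = ((-3)·(-9) + 1·20; 2·(-9) + 4·20) = (47, 62)
Kw2 = (-79, 342)
w2·Kw2 = 47·(-79) + 62·342 = 17491; w2·w2 = 47·47 + 62·62 = 6053
λ ≈ 17491/6053 = 2.890

2.890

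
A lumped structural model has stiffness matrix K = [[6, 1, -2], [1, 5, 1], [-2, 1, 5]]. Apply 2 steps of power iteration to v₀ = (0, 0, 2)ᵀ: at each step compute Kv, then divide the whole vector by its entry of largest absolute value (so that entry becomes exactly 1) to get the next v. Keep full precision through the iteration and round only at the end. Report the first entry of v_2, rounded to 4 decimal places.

-0.7000

Kv0 = (-4.00000, 2.00000, 10.00000); divide by 10.00000 → v1 = (-0.40000, 0.20000, 1.00000)
Kv1 = (-4.20000, 1.60000, 6.00000); divide by 6.00000 → v2 = (-0.70000, 0.26667, 1.00000)
Requested entry of v2: -42/60 = -0.7000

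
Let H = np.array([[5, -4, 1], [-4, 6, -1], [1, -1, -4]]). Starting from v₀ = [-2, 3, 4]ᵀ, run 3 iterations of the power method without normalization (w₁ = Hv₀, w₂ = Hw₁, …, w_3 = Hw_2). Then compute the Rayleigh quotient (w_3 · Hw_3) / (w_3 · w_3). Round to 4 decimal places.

λ ≈ 9.5156

w1 = Hv₀ = (5·(-2) + (-4)·3 + 1·4; (-4)·(-2) + 6·3 + (-1)·4; 1·(-2) + (-1)·3 + (-4)·4) = (-18, 22, -21)
w2 = Hw1 = (5·(-18) + (-4)·22 + 1·(-21); (-4)·(-18) + 6·22 + (-1)·(-21); 1·(-18) + (-1)·22 + (-4)·(-21)) = (-199, 225, 44)
w3 = Hw2 = (-1851, 2102, -600)
Hw3 = (-18263, 20616, -1553)
w3·Hw3 = (-1851)·(-18263) + 2102·20616 + (-600)·(-1553) = 78071445; w3·w3 = (-1851)·(-1851) + 2102·2102 + (-600)·(-600) = 8204605
λ ≈ 78071445/8204605 = 9.5156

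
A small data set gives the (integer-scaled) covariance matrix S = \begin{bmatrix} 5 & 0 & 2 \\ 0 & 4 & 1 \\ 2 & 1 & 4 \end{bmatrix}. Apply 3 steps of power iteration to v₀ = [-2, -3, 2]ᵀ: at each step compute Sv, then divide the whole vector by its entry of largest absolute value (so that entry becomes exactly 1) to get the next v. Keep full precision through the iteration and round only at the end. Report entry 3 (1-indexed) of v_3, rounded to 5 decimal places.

Sv0 = (-6.000000, -10.000000, 1.000000); divide by -10.000000 → v1 = (0.600000, 1.000000, -0.100000)
Sv1 = (2.800000, 3.900000, 1.800000); divide by 3.900000 → v2 = (0.717949, 1.000000, 0.461538)
Sv2 = (4.512821, 4.461538, 4.282051); divide by 4.512821 → v3 = (1.000000, 0.988636, 0.948864)
Requested entry of v3: -167/-176 = 0.94886

0.94886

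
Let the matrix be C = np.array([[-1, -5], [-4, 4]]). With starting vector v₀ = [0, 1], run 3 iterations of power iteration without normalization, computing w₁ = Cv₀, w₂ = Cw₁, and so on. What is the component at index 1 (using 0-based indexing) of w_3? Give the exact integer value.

204

w1 = Cv₀ = (-5, 4)
w2 = Cw1 = (-15, 36)
w3 = Cw2 = (-165, 204)
The requested component of w3 is 204.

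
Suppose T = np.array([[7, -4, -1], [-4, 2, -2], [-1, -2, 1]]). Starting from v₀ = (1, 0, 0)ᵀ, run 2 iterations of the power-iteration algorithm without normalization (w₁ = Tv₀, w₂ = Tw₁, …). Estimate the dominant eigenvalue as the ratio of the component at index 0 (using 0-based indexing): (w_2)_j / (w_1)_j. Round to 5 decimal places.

λ ≈ 9.42857

w1 = Tv₀ = (7·1 + (-4)·0 + (-1)·0; (-4)·1 + 2·0 + (-2)·0; (-1)·1 + (-2)·0 + 1·0) = (7, -4, -1)
w2 = Tw1 = (7·7 + (-4)·(-4) + (-1)·(-1); (-4)·7 + 2·(-4) + (-2)·(-1); (-1)·7 + (-2)·(-4) + 1·(-1)) = (66, -34, 0)
Ratio at component: 66 / 7 = 9.42857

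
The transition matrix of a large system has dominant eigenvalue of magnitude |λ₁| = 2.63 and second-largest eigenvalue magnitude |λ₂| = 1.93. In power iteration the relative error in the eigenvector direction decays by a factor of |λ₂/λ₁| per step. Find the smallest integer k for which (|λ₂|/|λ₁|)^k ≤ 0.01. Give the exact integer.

|λ₂/λ₁| = 1.93/2.63 = 0.73384
Need k ≥ ln(0.01) / ln(0.73384) = -4.6052 / -0.3095 ≈ 14.881
Smallest integer k satisfying the bound: 15

15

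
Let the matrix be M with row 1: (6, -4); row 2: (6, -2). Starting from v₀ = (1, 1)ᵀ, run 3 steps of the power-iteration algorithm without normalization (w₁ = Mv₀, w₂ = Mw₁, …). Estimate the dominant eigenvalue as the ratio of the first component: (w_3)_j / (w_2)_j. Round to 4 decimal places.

w1 = Mv₀ = (2, 4)
w2 = Mw1 = (-4, 4)
w3 = Mw2 = (-40, -32)
Ratio at component: -40 / -4 = 10.0000

10.0000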